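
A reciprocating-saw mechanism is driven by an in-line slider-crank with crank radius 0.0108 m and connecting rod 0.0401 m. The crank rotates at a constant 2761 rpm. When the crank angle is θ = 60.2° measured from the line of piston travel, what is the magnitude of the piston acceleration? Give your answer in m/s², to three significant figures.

326

ω = 2π·2761/60 = 289.1 rad/s
x(θ) = r cosθ + √(L² − r² sin²θ); with ω constant, a = ω²·d²x/dθ².
d²x/dθ² = −r cosθ − r²(cos2θ)/√u − r⁴ sin²2θ/(4u^{3/2}),  u = L² − r² sin²θ = 0.00152018 m².
Substituting r = 0.0108 m, L = 0.0401 m, θ = 60.2°: d²x/dθ² = -0.0038962 m.
a = ω²·d²x/dθ² = (289.1)²·(-0.0038962) = -325.71 m/s²;  |a| = 325.71 m/s².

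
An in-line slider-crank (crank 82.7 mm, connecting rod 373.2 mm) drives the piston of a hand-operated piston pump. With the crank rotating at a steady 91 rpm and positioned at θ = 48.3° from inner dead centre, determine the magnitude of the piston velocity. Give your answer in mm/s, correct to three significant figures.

676

ω = 2π·91/60 = 9.529 rad/s
For an in-line slider-crank, x = r cosθ + √(L² − r² sin²θ), so v = −rω sinθ·[1 + r cosθ/√(L² − r² sin²θ)].
With r = 0.0827 m, L = 0.3732 m, θ = 48.3°: √(L² − r² sin²θ) = 0.36806 m.
v = −0.0827·9.529·0.74664·[1 + 0.0827·0.66523/0.36806] = -0.67637 m/s.
|v| = 0.67637 m/s = 676.37 mm/s.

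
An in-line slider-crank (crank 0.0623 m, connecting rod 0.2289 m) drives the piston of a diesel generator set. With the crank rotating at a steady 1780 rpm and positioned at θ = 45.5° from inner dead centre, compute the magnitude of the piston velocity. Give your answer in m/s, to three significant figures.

9.89

ω = 2π·1780/60 = 186.4 rad/s
For an in-line slider-crank, x = r cosθ + √(L² − r² sin²θ), so v = −rω sinθ·[1 + r cosθ/√(L² − r² sin²θ)].
With r = 0.0623 m, L = 0.2289 m, θ = 45.5°: √(L² − r² sin²θ) = 0.22455 m.
v = −0.0623·186.4·0.71325·[1 + 0.0623·0.70091/0.22455] = -9.8936 m/s.
|v| = 9.8936 m/s.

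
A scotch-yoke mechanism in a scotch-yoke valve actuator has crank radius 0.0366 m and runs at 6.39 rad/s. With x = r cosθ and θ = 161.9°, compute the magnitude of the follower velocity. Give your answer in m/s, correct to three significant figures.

ω = 6.39 rad/s
x = r cosθ ⇒ ẋ = −rω sinθ.
|v| = rω|sinθ| = 0.0366·6.39·|sin 161.9°| = 0.072659 m/s.

0.0727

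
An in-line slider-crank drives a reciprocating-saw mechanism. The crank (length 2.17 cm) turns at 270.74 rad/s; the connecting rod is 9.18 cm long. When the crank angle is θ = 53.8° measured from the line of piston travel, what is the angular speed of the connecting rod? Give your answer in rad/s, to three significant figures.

38.5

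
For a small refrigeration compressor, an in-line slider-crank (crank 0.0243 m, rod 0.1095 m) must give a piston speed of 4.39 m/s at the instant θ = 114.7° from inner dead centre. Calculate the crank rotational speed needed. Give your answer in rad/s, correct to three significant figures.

For an in-line slider-crank, |v_piston| = rω|sinθ|·[1 + r cosθ/√(L² − r² sin²θ)].
With r = 0.0243 m, L = 0.1095 m, θ = 114.7°: the bracketed kinematic factor |dx/dθ| = 0.019987 m.
ω = v/|dx/dθ| = 4.39/0.019987 = 219.65 rad/s.

220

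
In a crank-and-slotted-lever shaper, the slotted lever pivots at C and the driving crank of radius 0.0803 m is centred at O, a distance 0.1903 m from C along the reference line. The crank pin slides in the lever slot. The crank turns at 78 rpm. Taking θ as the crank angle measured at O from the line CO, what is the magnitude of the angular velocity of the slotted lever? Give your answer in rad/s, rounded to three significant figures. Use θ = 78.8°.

1.58

ω = 8.168 rad/s (from 78 rpm).
Crank pin A relative to C: A = (d + r cosθ, r sinθ); lever angle φ = atan2(r sinθ, d + r cosθ).
Differentiating tanφ: φ̇ = rω(d cosθ + r)/(d² + r² + 2dr cosθ).
d² + r² + 2dr cosθ = |CA|² = 0.0485984 m²;  d cosθ + r = +0.11726 m.
|ω_lever| = |0.0803·8.168·+0.11726| / 0.0485984 = 1.5826 rad/s.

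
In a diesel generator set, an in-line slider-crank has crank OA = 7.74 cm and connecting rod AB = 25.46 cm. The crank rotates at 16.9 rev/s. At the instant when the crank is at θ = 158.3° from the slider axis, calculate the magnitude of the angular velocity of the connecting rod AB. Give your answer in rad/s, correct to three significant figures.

ω = 106.2 rad/s (converted from 16.9 rev/s).
The rod makes angle φ with the slider axis where L sinφ = r sinθ; differentiating, L cosφ·φ̇ = r ω cosθ.
L cosφ = √(L² − r² sin²θ) = 0.25299 m.
|ω_rod| = r ω |cosθ| / √(L² − r² sin²θ) = 0.0774·106.2·0.92913/0.25299 = 30.185 rad/s.

30.2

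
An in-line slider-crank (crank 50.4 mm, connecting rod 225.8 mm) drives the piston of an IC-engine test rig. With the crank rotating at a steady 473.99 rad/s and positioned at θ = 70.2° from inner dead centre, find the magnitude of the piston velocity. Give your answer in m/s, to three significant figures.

ω = 474 rad/s
For an in-line slider-crank, x = r cosθ + √(L² − r² sin²θ), so v = −rω sinθ·[1 + r cosθ/√(L² − r² sin²θ)].
With r = 0.0504 m, L = 0.2258 m, θ = 70.2°: √(L² − r² sin²θ) = 0.22076 m.
v = −0.0504·474·0.94088·[1 + 0.0504·0.33874/0.22076] = -24.215 m/s.
|v| = 24.215 m/s.

24.2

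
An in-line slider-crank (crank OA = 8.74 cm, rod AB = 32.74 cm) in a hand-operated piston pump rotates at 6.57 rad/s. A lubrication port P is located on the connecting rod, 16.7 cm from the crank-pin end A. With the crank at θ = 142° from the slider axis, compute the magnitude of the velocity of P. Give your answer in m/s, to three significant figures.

0.385

ω = 6.57 rad/s.  Crank-pin speed |V_A| = rω = 0.57422 m/s, perpendicular to OA.
Rod angle: sinφ = −(r/L) sinθ ⇒ φ = -9.460°; ω_rod = −rω cosθ/√(L²−r²sin²θ) = +1.4011 rad/s.
V_P = V_A + ω_rod × AP, with AP = 0.167 m along the rod.
Components: V_Px = −rω sinθ − a·ω_rod·sinφ = -0.31507 m/s;  V_Py = rω cosθ + a·ω_rod·cosφ = -0.22168 m/s.
|V_P| = √(V_Px² + V_Py²) = 0.38524 m/s.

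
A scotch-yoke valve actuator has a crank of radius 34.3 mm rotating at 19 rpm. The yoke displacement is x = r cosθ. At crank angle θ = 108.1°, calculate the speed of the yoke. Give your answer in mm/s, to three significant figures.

64.9

ω = 1.99 rad/s (from 19 rpm).
x = r cosθ ⇒ ẋ = −rω sinθ.
|v| = rω|sinθ| = 0.0343·1.99·|sin 108.1°| = 0.064869 m/s = 64.869 mm/s.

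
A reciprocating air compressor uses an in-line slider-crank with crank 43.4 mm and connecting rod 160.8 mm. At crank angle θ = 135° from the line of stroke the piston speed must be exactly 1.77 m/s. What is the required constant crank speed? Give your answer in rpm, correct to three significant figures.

684

For an in-line slider-crank, |v_piston| = rω|sinθ|·[1 + r cosθ/√(L² − r² sin²θ)].
With r = 0.0434 m, L = 0.1608 m, θ = 135°: the bracketed kinematic factor |dx/dθ| = 0.024722 m.
ω = v/|dx/dθ| = 1.77/0.024722 = 71.596 rad/s.
N = 60ω/(2π) = 683.69 rpm.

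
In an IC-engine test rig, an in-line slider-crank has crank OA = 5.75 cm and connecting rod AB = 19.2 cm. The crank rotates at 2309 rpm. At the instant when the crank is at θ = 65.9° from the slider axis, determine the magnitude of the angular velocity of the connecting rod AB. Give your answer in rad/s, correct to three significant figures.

30.7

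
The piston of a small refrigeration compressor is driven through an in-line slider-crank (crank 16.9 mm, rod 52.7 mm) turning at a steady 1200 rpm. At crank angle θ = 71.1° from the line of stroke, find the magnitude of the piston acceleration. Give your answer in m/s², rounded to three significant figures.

16.4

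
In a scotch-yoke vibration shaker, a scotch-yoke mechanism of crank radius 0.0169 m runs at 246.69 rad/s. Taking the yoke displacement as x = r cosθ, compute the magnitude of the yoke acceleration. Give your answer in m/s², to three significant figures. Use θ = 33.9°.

854

ω = 246.7 rad/s
x = r cosθ ⇒ ẍ = −rω² cosθ (ω constant).
|a| = rω²|cosθ| = 0.0169·(246.7)²·|cos 33.9°| = 853.64 m/s².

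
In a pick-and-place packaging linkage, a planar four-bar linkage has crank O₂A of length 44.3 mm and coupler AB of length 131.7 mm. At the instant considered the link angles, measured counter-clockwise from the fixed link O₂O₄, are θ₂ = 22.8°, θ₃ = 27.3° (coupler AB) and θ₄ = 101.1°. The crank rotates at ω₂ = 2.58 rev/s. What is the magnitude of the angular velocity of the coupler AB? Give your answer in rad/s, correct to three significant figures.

5.56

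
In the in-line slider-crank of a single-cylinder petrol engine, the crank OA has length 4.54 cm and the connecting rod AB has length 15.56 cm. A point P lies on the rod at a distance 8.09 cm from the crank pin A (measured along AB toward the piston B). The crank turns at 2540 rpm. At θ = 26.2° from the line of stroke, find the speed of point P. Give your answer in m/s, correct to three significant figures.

ω = 266 rad/s.  Crank-pin speed |V_A| = rω = 12.076 m/s, perpendicular to OA.
Rod angle: sinφ = −(r/L) sinθ ⇒ φ = -7.401°; ω_rod = −rω cosθ/√(L²−r²sin²θ) = -70.22 rad/s.
V_P = V_A + ω_rod × AP, with AP = 0.0809 m along the rod.
Components: V_Px = −rω sinθ − a·ω_rod·sinφ = -6.0634 m/s;  V_Py = rω cosθ + a·ω_rod·cosφ = +5.2017 m/s.
|V_P| = √(V_Px² + V_Py²) = 7.9889 m/s.

7.99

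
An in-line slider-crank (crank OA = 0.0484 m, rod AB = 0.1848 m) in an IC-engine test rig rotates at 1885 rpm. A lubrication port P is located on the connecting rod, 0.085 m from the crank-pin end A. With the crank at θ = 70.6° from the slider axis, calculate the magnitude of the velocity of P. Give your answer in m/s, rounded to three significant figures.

ω = 197.4 rad/s.  Crank-pin speed |V_A| = rω = 9.554 m/s, perpendicular to OA.
Rod angle: sinφ = −(r/L) sinθ ⇒ φ = -14.302°; ω_rod = −rω cosθ/√(L²−r²sin²θ) = -17.722 rad/s.
V_P = V_A + ω_rod × AP, with AP = 0.085 m along the rod.
Components: V_Px = −rω sinθ − a·ω_rod·sinφ = -9.3837 m/s;  V_Py = rω cosθ + a·ω_rod·cosφ = +1.7138 m/s.
|V_P| = √(V_Px² + V_Py²) = 9.5389 m/s.

9.54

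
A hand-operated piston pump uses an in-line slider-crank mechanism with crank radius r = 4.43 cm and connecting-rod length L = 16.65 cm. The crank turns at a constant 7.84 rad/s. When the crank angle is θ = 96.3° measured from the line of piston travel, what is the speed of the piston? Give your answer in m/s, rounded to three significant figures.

0.335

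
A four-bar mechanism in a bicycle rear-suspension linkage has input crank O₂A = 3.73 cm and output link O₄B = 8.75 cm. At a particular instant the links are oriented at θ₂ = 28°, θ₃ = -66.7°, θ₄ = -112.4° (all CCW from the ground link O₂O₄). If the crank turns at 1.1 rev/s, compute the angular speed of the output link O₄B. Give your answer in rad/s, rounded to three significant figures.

ω₂ = 6.912 rad/s (from 1.1 rev/s).
Differentiating the loop-closure r₂e^{iθ₂}+r₃e^{iθ₃}=r₁+r₄e^{iθ₄} gives r₂ω₂e^{iθ₂}+r₃ω₃e^{iθ₃}=r₄ω₄e^{iθ₄}.
Eliminating the other unknown: ω₄ = r₂ω₂ sin(θ₂−θ₃) / [r₄ sin(θ₄−θ₃)].
Numerator sine = +0.99664; denominator sine = -0.71569.
Result = 0.0373·6.912·(+0.99664) / (0.0875·(-0.71569)) = -4.1028 rad/s; magnitude 4.1028 rad/s.

4.10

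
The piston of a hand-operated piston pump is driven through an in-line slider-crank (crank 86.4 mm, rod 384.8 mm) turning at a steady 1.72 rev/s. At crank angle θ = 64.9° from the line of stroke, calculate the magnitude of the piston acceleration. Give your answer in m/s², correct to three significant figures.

2.82

ω = 2π·1.72 = 10.81 rad/s
x(θ) = r cosθ + √(L² − r² sin²θ); with ω constant, a = ω²·d²x/dθ².
d²x/dθ² = −r cosθ − r²(cos2θ)/√u − r⁴ sin²2θ/(4u^{3/2}),  u = L² − r² sin²θ = 0.141949 m².
Substituting r = 0.0864 m, L = 0.3848 m, θ = 64.9°: d²x/dθ² = -0.024122 m.
a = ω²·d²x/dθ² = (10.81)²·(-0.024122) = -2.8173 m/s²;  |a| = 2.8173 m/s².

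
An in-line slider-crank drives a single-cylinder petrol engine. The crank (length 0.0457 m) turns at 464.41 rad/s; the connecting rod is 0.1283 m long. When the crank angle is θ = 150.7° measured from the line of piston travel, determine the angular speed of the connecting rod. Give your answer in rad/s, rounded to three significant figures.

ω = 464.4 rad/s
The rod makes angle φ with the slider axis where L sinφ = r sinθ; differentiating, L cosφ·φ̇ = r ω cosθ.
L cosφ = √(L² − r² sin²θ) = 0.12634 m.
|ω_rod| = r ω |cosθ| / √(L² − r² sin²θ) = 0.0457·464.4·0.87207/0.12634 = 146.5 rad/s.

147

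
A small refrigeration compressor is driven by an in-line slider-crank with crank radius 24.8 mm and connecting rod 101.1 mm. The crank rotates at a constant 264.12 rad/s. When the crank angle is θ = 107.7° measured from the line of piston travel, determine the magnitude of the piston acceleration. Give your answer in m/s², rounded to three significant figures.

ω = 264.1 rad/s
x(θ) = r cosθ + √(L² − r² sin²θ); with ω constant, a = ω²·d²x/dθ².
d²x/dθ² = −r cosθ − r²(cos2θ)/√u − r⁴ sin²2θ/(4u^{3/2}),  u = L² − r² sin²θ = 0.00966302 m².
Substituting r = 0.0248 m, L = 0.1011 m, θ = 107.7°: d²x/dθ² = +0.012607 m.
a = ω²·d²x/dθ² = (264.1)²·(+0.012607) = +879.43 m/s²;  |a| = 879.43 m/s².

879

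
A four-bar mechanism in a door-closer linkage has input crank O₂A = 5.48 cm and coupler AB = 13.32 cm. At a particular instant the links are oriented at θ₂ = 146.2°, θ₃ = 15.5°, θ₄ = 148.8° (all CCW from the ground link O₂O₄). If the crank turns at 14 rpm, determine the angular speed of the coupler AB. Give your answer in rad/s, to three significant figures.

ω₂ = 1.466 rad/s (from 14 rpm).
Differentiating the loop-closure r₂e^{iθ₂}+r₃e^{iθ₃}=r₁+r₄e^{iθ₄} gives r₂ω₂e^{iθ₂}+r₃ω₃e^{iθ₃}=r₄ω₄e^{iθ₄}.
Eliminating the other unknown: ω₃ = r₂ω₂ sin(θ₄−θ₂) / [r₃ sin(θ₃−θ₄)].
Numerator sine = +0.04536; denominator sine = -0.72777.
Result = 0.0548·1.466·(+0.04536) / (0.1332·(-0.72777)) = -0.037596 rad/s; magnitude 0.037596 rad/s.

0.0376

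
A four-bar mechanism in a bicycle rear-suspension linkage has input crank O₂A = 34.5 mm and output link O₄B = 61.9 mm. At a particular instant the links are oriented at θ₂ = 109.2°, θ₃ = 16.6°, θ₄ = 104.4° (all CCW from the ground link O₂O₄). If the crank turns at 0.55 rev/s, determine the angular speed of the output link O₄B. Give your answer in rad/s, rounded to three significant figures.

1.93

ω₂ = 3.456 rad/s (from 0.55 rev/s).
Differentiating the loop-closure r₂e^{iθ₂}+r₃e^{iθ₃}=r₁+r₄e^{iθ₄} gives r₂ω₂e^{iθ₂}+r₃ω₃e^{iθ₃}=r₄ω₄e^{iθ₄}.
Eliminating the other unknown: ω₄ = r₂ω₂ sin(θ₂−θ₃) / [r₄ sin(θ₄−θ₃)].
Numerator sine = +0.99897; denominator sine = +0.99926.
Result = 0.0345·3.456·(+0.99897) / (0.0619·(+0.99926)) = +1.9255 rad/s; magnitude 1.9255 rad/s.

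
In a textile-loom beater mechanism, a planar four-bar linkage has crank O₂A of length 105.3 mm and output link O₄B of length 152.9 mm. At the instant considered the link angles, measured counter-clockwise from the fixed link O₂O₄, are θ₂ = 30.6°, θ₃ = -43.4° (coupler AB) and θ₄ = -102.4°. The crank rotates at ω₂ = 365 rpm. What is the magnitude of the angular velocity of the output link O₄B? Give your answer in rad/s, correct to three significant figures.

29.5

ω₂ = 38.22 rad/s (from 365 rpm).
Differentiating the loop-closure r₂e^{iθ₂}+r₃e^{iθ₃}=r₁+r₄e^{iθ₄} gives r₂ω₂e^{iθ₂}+r₃ω₃e^{iθ₃}=r₄ω₄e^{iθ₄}.
Eliminating the other unknown: ω₄ = r₂ω₂ sin(θ₂−θ₃) / [r₄ sin(θ₄−θ₃)].
Numerator sine = +0.96126; denominator sine = -0.85717.
Result = 0.1053·38.22·(+0.96126) / (0.1529·(-0.85717)) = -29.52 rad/s; magnitude 29.52 rad/s.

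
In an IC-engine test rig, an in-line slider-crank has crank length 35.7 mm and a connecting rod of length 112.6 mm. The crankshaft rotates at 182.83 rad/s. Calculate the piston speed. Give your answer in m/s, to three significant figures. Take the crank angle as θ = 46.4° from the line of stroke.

ω = 182.8 rad/s
For an in-line slider-crank, x = r cosθ + √(L² − r² sin²θ), so v = −rω sinθ·[1 + r cosθ/√(L² − r² sin²θ)].
With r = 0.0357 m, L = 0.1126 m, θ = 46.4°: √(L² − r² sin²θ) = 0.10959 m.
v = −0.0357·182.8·0.72417·[1 + 0.0357·0.68962/0.10959] = -5.7885 m/s.
|v| = 5.7885 m/s.

5.79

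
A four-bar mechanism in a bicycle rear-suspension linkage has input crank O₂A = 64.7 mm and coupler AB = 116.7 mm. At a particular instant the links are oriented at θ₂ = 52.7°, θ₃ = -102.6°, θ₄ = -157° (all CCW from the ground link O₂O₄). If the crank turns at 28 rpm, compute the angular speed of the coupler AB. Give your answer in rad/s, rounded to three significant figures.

0.991

ω₂ = 2.932 rad/s (from 28 rpm).
Differentiating the loop-closure r₂e^{iθ₂}+r₃e^{iθ₃}=r₁+r₄e^{iθ₄} gives r₂ω₂e^{iθ₂}+r₃ω₃e^{iθ₃}=r₄ω₄e^{iθ₄}.
Eliminating the other unknown: ω₃ = r₂ω₂ sin(θ₄−θ₂) / [r₃ sin(θ₃−θ₄)].
Numerator sine = +0.49546; denominator sine = +0.81310.
Result = 0.0647·2.932·(+0.49546) / (0.1167·(+0.81310)) = +0.99057 rad/s; magnitude 0.99057 rad/s.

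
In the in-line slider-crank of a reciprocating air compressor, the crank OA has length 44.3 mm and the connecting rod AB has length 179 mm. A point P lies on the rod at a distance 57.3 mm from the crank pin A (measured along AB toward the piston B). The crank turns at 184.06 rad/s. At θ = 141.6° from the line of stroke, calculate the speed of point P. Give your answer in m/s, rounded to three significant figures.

6.43

ω = 184.1 rad/s.  Crank-pin speed |V_A| = rω = 8.1539 m/s, perpendicular to OA.
Rod angle: sinφ = −(r/L) sinθ ⇒ φ = -8.843°; ω_rod = −rω cosθ/√(L²−r²sin²θ) = +36.128 rad/s.
V_P = V_A + ω_rod × AP, with AP = 0.0573 m along the rod.
Components: V_Px = −rω sinθ − a·ω_rod·sinφ = -4.7465 m/s;  V_Py = rω cosθ + a·ω_rod·cosφ = -4.3446 m/s.
|V_P| = √(V_Px² + V_Py²) = 6.4346 m/s.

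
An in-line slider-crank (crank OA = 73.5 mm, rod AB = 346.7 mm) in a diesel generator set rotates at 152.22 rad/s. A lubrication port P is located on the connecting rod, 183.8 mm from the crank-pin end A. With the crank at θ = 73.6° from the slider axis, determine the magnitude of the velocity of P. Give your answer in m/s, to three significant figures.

ω = 152.2 rad/s.  Crank-pin speed |V_A| = rω = 11.188 m/s, perpendicular to OA.
Rod angle: sinφ = −(r/L) sinθ ⇒ φ = -11.734°; ω_rod = −rω cosθ/√(L²−r²sin²θ) = -9.3058 rad/s.
V_P = V_A + ω_rod × AP, with AP = 0.1838 m along the rod.
Components: V_Px = −rω sinθ − a·ω_rod·sinφ = -11.081 m/s;  V_Py = rω cosθ + a·ω_rod·cosφ = +1.4842 m/s.
|V_P| = √(V_Px² + V_Py²) = 11.18 m/s.

11.2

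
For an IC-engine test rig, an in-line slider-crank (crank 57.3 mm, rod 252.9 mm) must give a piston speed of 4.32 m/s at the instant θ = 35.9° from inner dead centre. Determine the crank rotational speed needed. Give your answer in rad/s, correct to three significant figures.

108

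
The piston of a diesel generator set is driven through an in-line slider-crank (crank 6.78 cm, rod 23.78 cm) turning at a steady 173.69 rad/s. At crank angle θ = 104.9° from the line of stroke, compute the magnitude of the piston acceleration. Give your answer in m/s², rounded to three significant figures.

1050

ω = 173.7 rad/s
x(θ) = r cosθ + √(L² − r² sin²θ); with ω constant, a = ω²·d²x/dθ².
d²x/dθ² = −r cosθ − r²(cos2θ)/√u − r⁴ sin²2θ/(4u^{3/2}),  u = L² − r² sin²θ = 0.0522559 m².
Substituting r = 0.0678 m, L = 0.2378 m, θ = 104.9°: d²x/dθ² = +0.034774 m.
a = ω²·d²x/dθ² = (173.7)²·(+0.034774) = +1049.1 m/s²;  |a| = 1049.1 m/s².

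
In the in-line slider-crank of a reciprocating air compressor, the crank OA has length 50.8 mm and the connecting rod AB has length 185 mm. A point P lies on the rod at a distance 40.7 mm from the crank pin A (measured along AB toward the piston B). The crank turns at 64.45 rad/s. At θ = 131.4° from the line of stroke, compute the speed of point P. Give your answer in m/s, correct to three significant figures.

ω = 64.45 rad/s.  Crank-pin speed |V_A| = rω = 3.2741 m/s, perpendicular to OA.
Rod angle: sinφ = −(r/L) sinθ ⇒ φ = -11.887°; ω_rod = −rω cosθ/√(L²−r²sin²θ) = +11.96 rad/s.
V_P = V_A + ω_rod × AP, with AP = 0.0407 m along the rod.
Components: V_Px = −rω sinθ − a·ω_rod·sinφ = -2.3556 m/s;  V_Py = rω cosθ + a·ω_rod·cosφ = -1.6888 m/s.
|V_P| = √(V_Px² + V_Py²) = 2.8985 m/s.

2.90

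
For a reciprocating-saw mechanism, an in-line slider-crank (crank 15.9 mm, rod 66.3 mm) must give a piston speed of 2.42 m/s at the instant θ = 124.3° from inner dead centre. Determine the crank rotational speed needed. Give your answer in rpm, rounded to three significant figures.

2040

For an in-line slider-crank, |v_piston| = rω|sinθ|·[1 + r cosθ/√(L² − r² sin²θ)].
With r = 0.0159 m, L = 0.0663 m, θ = 124.3°: the bracketed kinematic factor |dx/dθ| = 0.011324 m.
ω = v/|dx/dθ| = 2.42/0.011324 = 213.71 rad/s.
N = 60ω/(2π) = 2040.7 rpm.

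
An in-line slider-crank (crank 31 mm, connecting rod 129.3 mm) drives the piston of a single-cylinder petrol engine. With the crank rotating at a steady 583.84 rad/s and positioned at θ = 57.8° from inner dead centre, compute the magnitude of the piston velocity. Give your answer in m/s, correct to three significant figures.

17.3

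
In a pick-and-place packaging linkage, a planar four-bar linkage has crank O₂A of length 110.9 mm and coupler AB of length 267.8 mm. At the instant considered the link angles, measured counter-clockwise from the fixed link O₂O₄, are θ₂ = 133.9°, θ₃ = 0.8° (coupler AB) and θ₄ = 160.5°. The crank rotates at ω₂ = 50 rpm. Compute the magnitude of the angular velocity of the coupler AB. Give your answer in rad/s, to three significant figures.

ω₂ = 5.236 rad/s (from 50 rpm).
Differentiating the loop-closure r₂e^{iθ₂}+r₃e^{iθ₃}=r₁+r₄e^{iθ₄} gives r₂ω₂e^{iθ₂}+r₃ω₃e^{iθ₃}=r₄ω₄e^{iθ₄}.
Eliminating the other unknown: ω₃ = r₂ω₂ sin(θ₄−θ₂) / [r₃ sin(θ₃−θ₄)].
Numerator sine = +0.44776; denominator sine = -0.34694.
Result = 0.1109·5.236·(+0.44776) / (0.2678·(-0.34694)) = -2.7984 rad/s; magnitude 2.7984 rad/s.

2.80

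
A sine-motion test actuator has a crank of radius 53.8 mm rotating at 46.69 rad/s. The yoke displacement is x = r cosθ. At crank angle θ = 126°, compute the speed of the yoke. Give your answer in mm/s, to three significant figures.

2030

ω = 46.69 rad/s
x = r cosθ ⇒ ẋ = −rω sinθ.
|v| = rω|sinθ| = 0.0538·46.69·|sin 126°| = 2.0322 m/s = 2032.2 mm/s.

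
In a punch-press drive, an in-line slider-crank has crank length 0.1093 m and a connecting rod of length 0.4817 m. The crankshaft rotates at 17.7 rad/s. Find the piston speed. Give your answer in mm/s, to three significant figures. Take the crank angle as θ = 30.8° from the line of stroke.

ω = 17.7 rad/s
For an in-line slider-crank, x = r cosθ + √(L² − r² sin²θ), so v = −rω sinθ·[1 + r cosθ/√(L² − r² sin²θ)].
With r = 0.1093 m, L = 0.4817 m, θ = 30.8°: √(L² − r² sin²θ) = 0.47844 m.
v = −0.1093·17.7·0.51204·[1 + 0.1093·0.85896/0.47844] = -1.185 m/s.
|v| = 1.185 m/s = 1185 mm/s.

1180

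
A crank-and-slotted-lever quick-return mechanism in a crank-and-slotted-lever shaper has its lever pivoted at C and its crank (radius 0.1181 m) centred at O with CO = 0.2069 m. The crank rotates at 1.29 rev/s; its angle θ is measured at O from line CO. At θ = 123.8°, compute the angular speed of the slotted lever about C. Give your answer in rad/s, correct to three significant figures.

0.0972

ω = 8.105 rad/s (from 1.29 rev/s).
Crank pin A relative to C: A = (d + r cosθ, r sinθ); lever angle φ = atan2(r sinθ, d + r cosθ).
Differentiating tanφ: φ̇ = rω(d cosθ + r)/(d² + r² + 2dr cosθ).
d² + r² + 2dr cosθ = |CA|² = 0.0295692 m²;  d cosθ + r = +0.0030024 m.
|ω_lever| = |0.1181·8.105·+0.0030024| / 0.0295692 = 0.097197 rad/s.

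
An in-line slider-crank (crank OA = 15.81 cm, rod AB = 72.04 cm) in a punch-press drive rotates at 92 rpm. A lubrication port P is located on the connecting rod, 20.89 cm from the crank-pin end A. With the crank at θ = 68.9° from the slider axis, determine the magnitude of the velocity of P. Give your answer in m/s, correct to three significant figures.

1.51

ω = 9.634 rad/s.  Crank-pin speed |V_A| = rω = 1.5232 m/s, perpendicular to OA.
Rod angle: sinφ = −(r/L) sinθ ⇒ φ = -11.815°; ω_rod = −rω cosθ/√(L²−r²sin²θ) = -0.77763 rad/s.
V_P = V_A + ω_rod × AP, with AP = 0.2089 m along the rod.
Components: V_Px = −rω sinθ − a·ω_rod·sinφ = -1.4543 m/s;  V_Py = rω cosθ + a·ω_rod·cosφ = +0.38933 m/s.
|V_P| = √(V_Px² + V_Py²) = 1.5055 m/s.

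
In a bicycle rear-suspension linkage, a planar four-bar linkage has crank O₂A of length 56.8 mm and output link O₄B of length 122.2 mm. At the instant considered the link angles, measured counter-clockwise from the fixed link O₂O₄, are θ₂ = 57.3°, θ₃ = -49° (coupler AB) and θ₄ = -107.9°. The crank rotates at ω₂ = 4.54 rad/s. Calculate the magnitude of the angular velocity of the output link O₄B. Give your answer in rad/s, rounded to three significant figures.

2.37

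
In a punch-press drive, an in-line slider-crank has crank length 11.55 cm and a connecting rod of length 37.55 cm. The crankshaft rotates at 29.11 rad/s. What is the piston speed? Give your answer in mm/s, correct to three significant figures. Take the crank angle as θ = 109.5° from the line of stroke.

ω = 29.11 rad/s
For an in-line slider-crank, x = r cosθ + √(L² − r² sin²θ), so v = −rω sinθ·[1 + r cosθ/√(L² − r² sin²θ)].
With r = 0.1155 m, L = 0.3755 m, θ = 109.5°: √(L² − r² sin²θ) = 0.35937 m.
v = −0.1155·29.11·0.94264·[1 + 0.1155·-0.33381/0.35937] = -2.8293 m/s.
|v| = 2.8293 m/s = 2829.3 mm/s.

2830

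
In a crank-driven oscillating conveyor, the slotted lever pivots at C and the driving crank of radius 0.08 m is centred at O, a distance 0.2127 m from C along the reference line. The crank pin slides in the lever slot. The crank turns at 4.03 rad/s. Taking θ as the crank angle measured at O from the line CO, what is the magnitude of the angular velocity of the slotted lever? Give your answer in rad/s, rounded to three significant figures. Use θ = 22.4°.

1.07

ω = 4.03 rad/s
Crank pin A relative to C: A = (d + r cosθ, r sinθ); lever angle φ = atan2(r sinθ, d + r cosθ).
Differentiating tanφ: φ̇ = rω(d cosθ + r)/(d² + r² + 2dr cosθ).
d² + r² + 2dr cosθ = |CA|² = 0.0831054 m²;  d cosθ + r = +0.27665 m.
|ω_lever| = |0.08·4.03·+0.27665| / 0.0831054 = 1.0732 rad/s.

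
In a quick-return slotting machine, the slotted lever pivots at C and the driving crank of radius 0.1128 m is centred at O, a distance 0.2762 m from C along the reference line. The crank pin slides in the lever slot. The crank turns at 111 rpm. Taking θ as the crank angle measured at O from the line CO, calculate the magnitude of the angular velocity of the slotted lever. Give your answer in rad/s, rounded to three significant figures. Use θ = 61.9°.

ω = 11.62 rad/s (from 111 rpm).
Crank pin A relative to C: A = (d + r cosθ, r sinθ); lever angle φ = atan2(r sinθ, d + r cosθ).
Differentiating tanφ: φ̇ = rω(d cosθ + r)/(d² + r² + 2dr cosθ).
d² + r² + 2dr cosθ = |CA|² = 0.118359 m²;  d cosθ + r = +0.24289 m.
|ω_lever| = |0.1128·11.62·+0.24289| / 0.118359 = 2.6908 rad/s.

2.69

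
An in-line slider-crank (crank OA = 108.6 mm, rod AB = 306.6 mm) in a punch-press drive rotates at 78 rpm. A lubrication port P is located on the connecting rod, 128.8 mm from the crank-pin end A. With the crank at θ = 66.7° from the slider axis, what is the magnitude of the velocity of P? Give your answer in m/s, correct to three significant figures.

0.889

ω = 8.168 rad/s.  Crank-pin speed |V_A| = rω = 0.88706 m/s, perpendicular to OA.
Rod angle: sinφ = −(r/L) sinθ ⇒ φ = -18.985°; ω_rod = −rω cosθ/√(L²−r²sin²θ) = -1.2102 rad/s.
V_P = V_A + ω_rod × AP, with AP = 0.1288 m along the rod.
Components: V_Px = −rω sinθ − a·ω_rod·sinφ = -0.86543 m/s;  V_Py = rω cosθ + a·ω_rod·cosφ = +0.20347 m/s.
|V_P| = √(V_Px² + V_Py²) = 0.88903 m/s.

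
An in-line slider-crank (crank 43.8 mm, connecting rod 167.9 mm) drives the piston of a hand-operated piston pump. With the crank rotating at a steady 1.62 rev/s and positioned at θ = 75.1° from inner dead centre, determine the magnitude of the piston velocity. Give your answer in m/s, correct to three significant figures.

0.461

ω = 2π·1.62 = 10.18 rad/s
For an in-line slider-crank, x = r cosθ + √(L² − r² sin²θ), so v = −rω sinθ·[1 + r cosθ/√(L² − r² sin²θ)].
With r = 0.0438 m, L = 0.1679 m, θ = 75.1°: √(L² − r² sin²θ) = 0.16248 m.
v = −0.0438·10.18·0.96638·[1 + 0.0438·0.25713/0.16248] = -0.4607 m/s.
|v| = 0.4607 m/s.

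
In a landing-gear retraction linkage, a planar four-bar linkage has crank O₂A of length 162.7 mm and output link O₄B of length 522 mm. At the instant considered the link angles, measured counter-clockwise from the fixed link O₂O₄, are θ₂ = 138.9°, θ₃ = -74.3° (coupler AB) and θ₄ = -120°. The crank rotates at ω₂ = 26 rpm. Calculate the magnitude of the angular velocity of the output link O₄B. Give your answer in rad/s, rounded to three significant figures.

0.649

ω₂ = 2.723 rad/s (from 26 rpm).
Differentiating the loop-closure r₂e^{iθ₂}+r₃e^{iθ₃}=r₁+r₄e^{iθ₄} gives r₂ω₂e^{iθ₂}+r₃ω₃e^{iθ₃}=r₄ω₄e^{iθ₄}.
Eliminating the other unknown: ω₄ = r₂ω₂ sin(θ₂−θ₃) / [r₄ sin(θ₄−θ₃)].
Numerator sine = -0.54756; denominator sine = -0.71569.
Result = 0.1627·2.723·(-0.54756) / (0.522·(-0.71569)) = +0.64927 rad/s; magnitude 0.64927 rad/s.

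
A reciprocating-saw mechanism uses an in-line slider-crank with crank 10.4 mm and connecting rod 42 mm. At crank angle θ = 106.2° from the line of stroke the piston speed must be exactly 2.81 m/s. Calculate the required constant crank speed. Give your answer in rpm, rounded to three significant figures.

2890

For an in-line slider-crank, |v_piston| = rω|sinθ|·[1 + r cosθ/√(L² − r² sin²θ)].
With r = 0.0104 m, L = 0.042 m, θ = 106.2°: the bracketed kinematic factor |dx/dθ| = 0.0092767 m.
ω = v/|dx/dθ| = 2.81/0.0092767 = 302.91 rad/s.
N = 60ω/(2π) = 2892.6 rpm.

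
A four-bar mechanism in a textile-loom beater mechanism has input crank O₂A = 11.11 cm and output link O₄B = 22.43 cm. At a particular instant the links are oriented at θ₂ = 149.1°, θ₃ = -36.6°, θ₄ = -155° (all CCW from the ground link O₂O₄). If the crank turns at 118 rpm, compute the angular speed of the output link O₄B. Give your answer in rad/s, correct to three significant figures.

0.691

ω₂ = 12.36 rad/s (from 118 rpm).
Differentiating the loop-closure r₂e^{iθ₂}+r₃e^{iθ₃}=r₁+r₄e^{iθ₄} gives r₂ω₂e^{iθ₂}+r₃ω₃e^{iθ₃}=r₄ω₄e^{iθ₄}.
Eliminating the other unknown: ω₄ = r₂ω₂ sin(θ₂−θ₃) / [r₄ sin(θ₄−θ₃)].
Numerator sine = -0.09932; denominator sine = -0.87965.
Result = 0.1111·12.36·(-0.09932) / (0.2243·(-0.87965)) = +0.69107 rad/s; magnitude 0.69107 rad/s.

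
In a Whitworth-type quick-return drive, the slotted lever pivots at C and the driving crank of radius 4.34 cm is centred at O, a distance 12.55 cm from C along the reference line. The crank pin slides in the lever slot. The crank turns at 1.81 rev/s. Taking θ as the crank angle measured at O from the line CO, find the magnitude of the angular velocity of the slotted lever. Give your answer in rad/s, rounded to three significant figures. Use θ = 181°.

6.01

ω = 11.37 rad/s (from 1.81 rev/s).
Crank pin A relative to C: A = (d + r cosθ, r sinθ); lever angle φ = atan2(r sinθ, d + r cosθ).
Differentiating tanφ: φ̇ = rω(d cosθ + r)/(d² + r² + 2dr cosθ).
d² + r² + 2dr cosθ = |CA|² = 0.00674207 m²;  d cosθ + r = -0.082081 m.
|ω_lever| = |0.0434·11.37·-0.082081| / 0.00674207 = 6.0089 rad/s.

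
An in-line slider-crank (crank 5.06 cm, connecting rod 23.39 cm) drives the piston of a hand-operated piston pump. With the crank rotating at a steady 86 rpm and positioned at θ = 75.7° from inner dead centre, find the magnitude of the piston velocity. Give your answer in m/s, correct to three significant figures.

ω = 2π·86/60 = 9.006 rad/s
For an in-line slider-crank, x = r cosθ + √(L² − r² sin²θ), so v = −rω sinθ·[1 + r cosθ/√(L² − r² sin²θ)].
With r = 0.0506 m, L = 0.2339 m, θ = 75.7°: √(L² − r² sin²θ) = 0.2287 m.
v = −0.0506·9.006·0.96902·[1 + 0.0506·0.24700/0.2287] = -0.46571 m/s.
|v| = 0.46571 m/s.

0.466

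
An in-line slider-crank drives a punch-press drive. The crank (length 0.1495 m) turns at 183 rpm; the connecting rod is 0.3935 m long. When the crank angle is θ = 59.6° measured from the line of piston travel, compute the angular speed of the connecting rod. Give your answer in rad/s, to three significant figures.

ω = 19.16 rad/s (converted from 183 rpm).
The rod makes angle φ with the slider axis where L sinφ = r sinθ; differentiating, L cosφ·φ̇ = r ω cosθ.
L cosφ = √(L² − r² sin²θ) = 0.37177 m.
|ω_rod| = r ω |cosθ| / √(L² − r² sin²θ) = 0.1495·19.16·0.50603/0.37177 = 3.8996 rad/s.

3.90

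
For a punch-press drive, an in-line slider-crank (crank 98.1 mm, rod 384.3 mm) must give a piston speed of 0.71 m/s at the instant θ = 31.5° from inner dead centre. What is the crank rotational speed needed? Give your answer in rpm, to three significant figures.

For an in-line slider-crank, |v_piston| = rω|sinθ|·[1 + r cosθ/√(L² − r² sin²θ)].
With r = 0.0981 m, L = 0.3843 m, θ = 31.5°: the bracketed kinematic factor |dx/dθ| = 0.062514 m.
ω = v/|dx/dθ| = 0.71/0.062514 = 11.357 rad/s.
N = 60ω/(2π) = 108.46 rpm.

108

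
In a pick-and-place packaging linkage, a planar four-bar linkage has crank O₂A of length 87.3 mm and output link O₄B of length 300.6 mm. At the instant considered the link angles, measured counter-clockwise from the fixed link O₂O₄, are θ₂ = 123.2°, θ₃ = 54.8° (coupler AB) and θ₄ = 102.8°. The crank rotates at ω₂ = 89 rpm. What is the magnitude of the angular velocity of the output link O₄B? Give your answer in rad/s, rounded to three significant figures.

ω₂ = 9.32 rad/s (from 89 rpm).
Differentiating the loop-closure r₂e^{iθ₂}+r₃e^{iθ₃}=r₁+r₄e^{iθ₄} gives r₂ω₂e^{iθ₂}+r₃ω₃e^{iθ₃}=r₄ω₄e^{iθ₄}.
Eliminating the other unknown: ω₄ = r₂ω₂ sin(θ₂−θ₃) / [r₄ sin(θ₄−θ₃)].
Numerator sine = +0.92978; denominator sine = +0.74314.
Result = 0.0873·9.32·(+0.92978) / (0.3006·(+0.74314)) = +3.3865 rad/s; magnitude 3.3865 rad/s.

3.39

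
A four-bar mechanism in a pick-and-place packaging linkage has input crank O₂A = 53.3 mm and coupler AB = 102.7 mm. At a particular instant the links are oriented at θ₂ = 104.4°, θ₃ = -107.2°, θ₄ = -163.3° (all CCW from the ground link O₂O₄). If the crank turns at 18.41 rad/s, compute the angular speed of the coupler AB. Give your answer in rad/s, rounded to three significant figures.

11.5

ω₂ = 18.41 rad/s
Differentiating the loop-closure r₂e^{iθ₂}+r₃e^{iθ₃}=r₁+r₄e^{iθ₄} gives r₂ω₂e^{iθ₂}+r₃ω₃e^{iθ₃}=r₄ω₄e^{iθ₄}.
Eliminating the other unknown: ω₃ = r₂ω₂ sin(θ₄−θ₂) / [r₃ sin(θ₃−θ₄)].
Numerator sine = +0.99919; denominator sine = +0.83001.
Result = 0.0533·18.41·(+0.99919) / (0.1027·(+0.83001)) = +11.502 rad/s; magnitude 11.502 rad/s.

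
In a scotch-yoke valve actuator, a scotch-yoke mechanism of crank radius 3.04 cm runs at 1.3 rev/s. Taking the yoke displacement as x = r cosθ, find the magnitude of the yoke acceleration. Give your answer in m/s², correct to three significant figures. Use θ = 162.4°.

ω = 8.168 rad/s (from 1.3 rev/s).
x = r cosθ ⇒ ẍ = −rω² cosθ (ω constant).
|a| = rω²|cosθ| = 0.0304·(8.168)²·|cos 162.4°| = 1.9333 m/s².

1.93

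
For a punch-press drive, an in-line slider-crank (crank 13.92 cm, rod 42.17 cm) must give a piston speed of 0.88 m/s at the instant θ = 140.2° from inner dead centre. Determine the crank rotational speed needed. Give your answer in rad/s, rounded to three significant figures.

For an in-line slider-crank, |v_piston| = rω|sinθ|·[1 + r cosθ/√(L² − r² sin²θ)].
With r = 0.1392 m, L = 0.4217 m, θ = 140.2°: the bracketed kinematic factor |dx/dθ| = 0.065984 m.
ω = v/|dx/dθ| = 0.88/0.065984 = 13.337 rad/s.

13.3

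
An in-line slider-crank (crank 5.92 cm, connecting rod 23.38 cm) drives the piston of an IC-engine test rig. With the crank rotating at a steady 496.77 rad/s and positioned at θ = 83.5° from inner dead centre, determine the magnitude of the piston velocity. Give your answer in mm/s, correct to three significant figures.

30100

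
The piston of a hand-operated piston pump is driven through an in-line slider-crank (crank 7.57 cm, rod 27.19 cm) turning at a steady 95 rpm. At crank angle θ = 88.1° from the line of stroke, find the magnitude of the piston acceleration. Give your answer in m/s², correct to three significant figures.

1.92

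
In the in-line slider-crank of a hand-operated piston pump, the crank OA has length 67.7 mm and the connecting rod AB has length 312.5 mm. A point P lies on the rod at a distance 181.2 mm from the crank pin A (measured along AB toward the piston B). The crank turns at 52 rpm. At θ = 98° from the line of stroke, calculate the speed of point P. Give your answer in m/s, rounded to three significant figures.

0.359

ω = 5.445 rad/s.  Crank-pin speed |V_A| = rω = 0.36866 m/s, perpendicular to OA.
Rod angle: sinφ = −(r/L) sinθ ⇒ φ = -12.388°; ω_rod = −rω cosθ/√(L²−r²sin²θ) = +0.1681 rad/s.
V_P = V_A + ω_rod × AP, with AP = 0.1812 m along the rod.
Components: V_Px = −rω sinθ − a·ω_rod·sinφ = -0.35853 m/s;  V_Py = rω cosθ + a·ω_rod·cosφ = -0.021557 m/s.
|V_P| = √(V_Px² + V_Py²) = 0.35918 m/s.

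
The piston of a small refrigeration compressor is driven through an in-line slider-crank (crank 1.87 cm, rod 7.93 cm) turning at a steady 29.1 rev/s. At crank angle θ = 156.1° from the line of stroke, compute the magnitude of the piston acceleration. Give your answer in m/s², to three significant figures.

ω = 2π·29.1 = 182.8 rad/s
x(θ) = r cosθ + √(L² − r² sin²θ); with ω constant, a = ω²·d²x/dθ².
d²x/dθ² = −r cosθ − r²(cos2θ)/√u − r⁴ sin²2θ/(4u^{3/2}),  u = L² − r² sin²θ = 0.00623109 m².
Substituting r = 0.0187 m, L = 0.0793 m, θ = 156.1°: d²x/dθ² = +0.014087 m.
a = ω²·d²x/dθ² = (182.8)²·(+0.014087) = +470.93 m/s²;  |a| = 470.93 m/s².

471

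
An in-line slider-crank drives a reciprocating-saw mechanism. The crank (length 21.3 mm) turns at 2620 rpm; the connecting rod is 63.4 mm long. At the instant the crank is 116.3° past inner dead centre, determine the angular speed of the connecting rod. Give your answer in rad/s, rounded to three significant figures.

ω = 274.4 rad/s (converted from 2620 rpm).
The rod makes angle φ with the slider axis where L sinφ = r sinθ; differentiating, L cosφ·φ̇ = r ω cosθ.
L cosφ = √(L² − r² sin²θ) = 0.060456 m.
|ω_rod| = r ω |cosθ| / √(L² − r² sin²θ) = 0.0213·274.4·0.44307/0.060456 = 42.83 rad/s.

42.8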